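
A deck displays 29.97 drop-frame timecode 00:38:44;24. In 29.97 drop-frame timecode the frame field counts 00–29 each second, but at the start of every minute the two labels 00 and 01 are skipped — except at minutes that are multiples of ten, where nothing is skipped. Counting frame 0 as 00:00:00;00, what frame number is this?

69674

As if non-drop at 30 labels/s: (0 × 3600 + 38 × 60 + 44) × 30 + 24 = 69744.
Minute boundaries passed: 38; those not divisible by 10: 38 − 3 = 35; dropped labels = 2 × 35 = 70.
Actual frame index = 69744 − 70 = 69674.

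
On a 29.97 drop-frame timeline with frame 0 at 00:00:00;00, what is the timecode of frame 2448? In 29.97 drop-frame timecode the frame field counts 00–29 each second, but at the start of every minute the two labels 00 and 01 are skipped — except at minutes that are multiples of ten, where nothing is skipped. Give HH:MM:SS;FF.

Ten DF minutes hold 17982 frames, so frame 2448 lies in block 0 (frames 0–17981) with 2448 frames into that block.
The block's first minute is 1800 frames and the rest 1798 each; 2448 frames reaches minute 1, so 0 × 18 + 1 × 2 = 2 labels have been skipped so far.
Adding those back, label number 2448 + 2 = 2450 at 30 labels/s is 81 s + 20 f = 0 h 1 min 21 s frame 20, i.e. 00:01:21;20.

00:01:21;20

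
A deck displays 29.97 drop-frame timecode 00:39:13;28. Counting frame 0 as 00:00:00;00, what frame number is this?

70546

Complete 10-minute blocks: 3, each 17982 frames → 53946.
Remaining 9 whole minutes in the current block: 1800 + 8 × 1798 = 16184 frames.
Within the current minute: 13 × 30 + 28 − 2 = 416 (labels ;00/;01 skipped at this minute). Total = 53946 + 16184 + 416 = 70546.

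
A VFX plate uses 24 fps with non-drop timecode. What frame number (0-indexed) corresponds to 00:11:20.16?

Total seconds to the label: (0 × 3600 + 11 × 60 + 20) = 680.
Frame index = 680 × 24 + 16 = 16336.

16336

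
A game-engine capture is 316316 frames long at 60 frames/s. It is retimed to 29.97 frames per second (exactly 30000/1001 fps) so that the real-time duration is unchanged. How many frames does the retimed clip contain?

Target frames = source frames × (target rate / source rate) = 316316 × (30000/1001)/(60) = 316316 × 500/1001 = 158000.

158000 frames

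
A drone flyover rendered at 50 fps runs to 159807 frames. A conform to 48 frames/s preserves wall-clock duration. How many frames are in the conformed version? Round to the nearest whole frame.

Frames at target rate = 159807 × (48) / (50) = 3835368/25 ≈ 153414.720.
Nearest whole frame: 153415.

153415 frames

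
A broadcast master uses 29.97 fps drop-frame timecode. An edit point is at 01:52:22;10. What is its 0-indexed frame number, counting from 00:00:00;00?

202068

As if non-drop at 30 labels/s: (1 × 3600 + 52 × 60 + 22) × 30 + 10 = 202270.
Minute boundaries passed: 112; those not divisible by 10: 112 − 11 = 101; dropped labels = 2 × 101 = 202.
Actual frame index = 202270 − 202 = 202068.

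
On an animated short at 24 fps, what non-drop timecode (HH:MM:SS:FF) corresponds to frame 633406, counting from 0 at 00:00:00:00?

633406 ÷ 24 = 26391 full seconds, remainder 22 frames.
26391 s = 7 h 19 min 51 s.
Timecode: 07:19:51:22.

07:19:51:22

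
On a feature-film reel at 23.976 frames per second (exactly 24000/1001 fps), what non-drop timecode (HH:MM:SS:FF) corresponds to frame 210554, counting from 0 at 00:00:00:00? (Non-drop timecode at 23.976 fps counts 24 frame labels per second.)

210554 ÷ 24 = 8773 full seconds, remainder 2 frames.
8773 s = 2 h 26 min 13 s.
Timecode: 02:26:13:02.

02:26:13:02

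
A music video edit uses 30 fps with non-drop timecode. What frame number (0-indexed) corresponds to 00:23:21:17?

Total seconds to the label: (0 × 3600 + 23 × 60 + 21) = 1401.
Frame index = 1401 × 30 + 17 = 42047.

42047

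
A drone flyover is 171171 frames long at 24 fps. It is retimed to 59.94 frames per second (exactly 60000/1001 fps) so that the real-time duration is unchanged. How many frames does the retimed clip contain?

427500 frames

Target frames = source frames × (target rate / source rate) = 171171 × (60000/1001)/(24) = 171171 × 2500/1001 = 427500.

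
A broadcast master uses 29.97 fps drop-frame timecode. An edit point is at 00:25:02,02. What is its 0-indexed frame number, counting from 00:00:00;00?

45016

As if non-drop at 30 labels/s: (0 × 3600 + 25 × 60 + 2) × 30 + 2 = 45062.
Minute boundaries passed: 25; those not divisible by 10: 25 − 2 = 23; dropped labels = 2 × 23 = 46.
Actual frame index = 45062 − 46 = 45016.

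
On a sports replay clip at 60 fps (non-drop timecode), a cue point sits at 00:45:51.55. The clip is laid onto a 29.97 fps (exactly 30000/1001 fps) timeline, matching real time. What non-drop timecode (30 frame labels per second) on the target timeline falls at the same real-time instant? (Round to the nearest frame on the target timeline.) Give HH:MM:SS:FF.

00:45:49:05

Source frame index: (0×3600 + 45×60 + 51) × 60 + 55 = 165115.
Real time: 165115 / (60) = 33023/12 s.
Target frame: (33023/12) × (30000/1001) = 82557500/1001 ≈ 82475.025 → 82475.
At 30 labels/s: frame 82475 → 00:45:49:05.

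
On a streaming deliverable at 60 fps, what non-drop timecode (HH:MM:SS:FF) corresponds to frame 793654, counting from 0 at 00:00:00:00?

793654 ÷ 60 = 13227 full seconds, remainder 34 frames.
13227 s = 3 h 40 min 27 s.
Timecode: 03:40:27:34.

03:40:27:34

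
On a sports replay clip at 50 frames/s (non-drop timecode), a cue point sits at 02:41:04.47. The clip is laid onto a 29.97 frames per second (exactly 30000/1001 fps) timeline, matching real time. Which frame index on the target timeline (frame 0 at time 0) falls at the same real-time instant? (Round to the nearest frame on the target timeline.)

Source frame index: (2×3600 + 41×60 + 4) × 50 + 47 = 483247.
Real time: 483247 / (50) = 483247/50 s.
Target frame: (483247/50) × (30000/1001) = 289948200/1001 ≈ 289658.541 → 289659.

frame 289659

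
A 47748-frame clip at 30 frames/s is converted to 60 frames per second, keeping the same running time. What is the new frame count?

95496 frames

Target frames = source frames × (target rate / source rate) = 47748 × (60)/(30) = 47748 × 2 = 95496.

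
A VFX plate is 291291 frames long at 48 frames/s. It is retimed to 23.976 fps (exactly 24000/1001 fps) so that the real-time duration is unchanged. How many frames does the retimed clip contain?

Target frames = source frames × (target rate / source rate) = 291291 × (24000/1001)/(48) = 291291 × 500/1001 = 145500.

145500 frames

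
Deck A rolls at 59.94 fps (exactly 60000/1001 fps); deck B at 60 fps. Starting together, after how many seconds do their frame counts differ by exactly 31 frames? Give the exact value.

31031/60 seconds

The gap grows by |60 − 60000/1001| = 60/1001 frames per second.
Time for a 31-frame gap: 31 ÷ (60/1001) = 31031/60 s.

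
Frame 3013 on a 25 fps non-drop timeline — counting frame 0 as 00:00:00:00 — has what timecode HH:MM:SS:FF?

3013 ÷ 25 = 120 full seconds, remainder 13 frames.
120 s = 0 h 2 min 0 s.
Timecode: 00:02:00:13.

00:02:00:13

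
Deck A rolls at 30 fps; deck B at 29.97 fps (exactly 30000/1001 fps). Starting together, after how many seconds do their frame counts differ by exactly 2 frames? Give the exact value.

1001/15 seconds

The gap grows by |30000/1001 − 30| = 30/1001 frames per second.
Time for a 2-frame gap: 2 ÷ (30/1001) = 1001/15 s.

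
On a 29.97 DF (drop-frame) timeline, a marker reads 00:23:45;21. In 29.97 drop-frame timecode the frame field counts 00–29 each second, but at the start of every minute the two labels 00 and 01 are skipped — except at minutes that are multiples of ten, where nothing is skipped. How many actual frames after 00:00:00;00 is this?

Complete 10-minute blocks: 2, each 17982 frames → 35964.
Remaining 3 whole minutes in the current block: 1800 + 2 × 1798 = 5396 frames.
Within the current minute: 45 × 30 + 21 − 2 = 1369 (labels ;00/;01 skipped at this minute). Total = 35964 + 5396 + 1369 = 42729.

42729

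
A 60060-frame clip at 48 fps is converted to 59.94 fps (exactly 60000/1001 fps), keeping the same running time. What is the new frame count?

75000 frames

Target frames = source frames × (target rate / source rate) = 60060 × (60000/1001)/(48) = 60060 × 1250/1001 = 75000.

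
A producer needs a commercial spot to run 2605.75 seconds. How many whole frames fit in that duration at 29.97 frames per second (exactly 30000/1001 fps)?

Frames = 2605.75 × 30000/1001 = 11167500/143 ≈ 78094.4056.
Complete frames: 78094.

78094 frames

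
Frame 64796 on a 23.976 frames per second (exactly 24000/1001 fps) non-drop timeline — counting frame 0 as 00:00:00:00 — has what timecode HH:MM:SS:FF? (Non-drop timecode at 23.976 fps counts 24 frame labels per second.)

00:44:59:20

64796 ÷ 24 = 2699 full seconds, remainder 20 frames.
2699 s = 0 h 44 min 59 s.
Timecode: 00:44:59:20.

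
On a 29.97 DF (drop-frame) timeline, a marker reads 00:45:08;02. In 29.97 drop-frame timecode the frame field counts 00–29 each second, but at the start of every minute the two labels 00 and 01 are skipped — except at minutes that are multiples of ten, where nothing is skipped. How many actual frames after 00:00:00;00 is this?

As if non-drop at 30 labels/s: (0 × 3600 + 45 × 60 + 8) × 30 + 2 = 81242.
Minute boundaries passed: 45; those not divisible by 10: 45 − 4 = 41; dropped labels = 2 × 41 = 82.
Actual frame index = 81242 − 82 = 81160.

81160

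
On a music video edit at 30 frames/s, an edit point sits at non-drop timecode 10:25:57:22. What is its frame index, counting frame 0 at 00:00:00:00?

Total seconds to the label: (10 × 3600 + 25 × 60 + 57) = 37557.
Frame index = 37557 × 30 + 22 = 1126732.

1126732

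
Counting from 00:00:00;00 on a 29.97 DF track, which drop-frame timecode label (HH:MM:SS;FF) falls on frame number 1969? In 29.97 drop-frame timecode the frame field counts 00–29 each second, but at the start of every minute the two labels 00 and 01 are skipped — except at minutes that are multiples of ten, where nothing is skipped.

00:01:05;21

Ten DF minutes hold 17982 frames, so frame 1969 lies in block 0 (frames 0–17981) with 1969 frames into that block.
The block's first minute is 1800 frames and the rest 1798 each; 1969 frames reaches minute 1, so 0 × 18 + 1 × 2 = 2 labels have been skipped so far.
Adding those back, label number 1969 + 2 = 1971 at 30 labels/s is 65 s + 21 f = 0 h 1 min 5 s frame 21, i.e. 00:01:05;21.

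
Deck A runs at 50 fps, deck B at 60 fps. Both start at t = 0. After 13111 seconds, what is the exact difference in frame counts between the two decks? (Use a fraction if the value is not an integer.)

131110 frames

A emits 50 × 13111 = 655550 frames; B emits 60 × 13111 = 786660.
Difference = 131110 frames; B is ahead of A.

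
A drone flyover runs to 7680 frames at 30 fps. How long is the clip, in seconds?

256 seconds

Running time = 7680 / (30) = 256 s.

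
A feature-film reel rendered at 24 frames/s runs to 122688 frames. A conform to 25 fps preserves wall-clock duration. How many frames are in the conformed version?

127800 frames

Target frames = source frames × (target rate / source rate) = 122688 × (25)/(24) = 122688 × 25/24 = 127800.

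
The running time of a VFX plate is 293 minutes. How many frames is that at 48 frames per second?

843840 frames

293 min = 17580 s.
Frames = 17580 × 48 = 843840.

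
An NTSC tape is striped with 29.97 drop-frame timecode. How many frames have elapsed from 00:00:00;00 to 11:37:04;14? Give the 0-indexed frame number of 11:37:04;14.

1253478

Complete 10-minute blocks: 69, each 17982 frames → 1240758.
Remaining 7 whole minutes in the current block: 1800 + 6 × 1798 = 12588 frames.
Within the current minute: 4 × 30 + 14 − 2 = 132 (labels ;00/;01 skipped at this minute). Total = 1240758 + 12588 + 132 = 1253478.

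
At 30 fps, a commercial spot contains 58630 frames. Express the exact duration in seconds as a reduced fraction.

Running time = 58630 ÷ (30) = 58630 × 1/30 = 5863/3 s.

5863/3 seconds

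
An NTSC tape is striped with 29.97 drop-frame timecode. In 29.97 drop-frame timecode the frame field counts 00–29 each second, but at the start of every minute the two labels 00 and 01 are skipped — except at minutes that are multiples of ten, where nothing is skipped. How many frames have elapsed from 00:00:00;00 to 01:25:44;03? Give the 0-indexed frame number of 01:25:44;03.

154169

As if non-drop at 30 labels/s: (1 × 3600 + 25 × 60 + 44) × 30 + 3 = 154323.
Minute boundaries passed: 85; those not divisible by 10: 85 − 8 = 77; dropped labels = 2 × 77 = 154.
Actual frame index = 154323 − 154 = 154169.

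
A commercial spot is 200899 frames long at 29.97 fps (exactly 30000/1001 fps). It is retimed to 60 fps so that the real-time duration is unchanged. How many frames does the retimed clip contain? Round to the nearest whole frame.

402200 frames

Frames at target rate = 200899 × (60) / (30000/1001) = 201099899/500 ≈ 402199.798.
Nearest whole frame: 402200.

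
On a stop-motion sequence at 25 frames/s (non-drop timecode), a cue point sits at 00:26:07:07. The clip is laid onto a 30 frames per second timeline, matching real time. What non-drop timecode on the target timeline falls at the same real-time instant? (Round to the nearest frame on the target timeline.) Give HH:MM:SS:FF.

00:26:07:08

Source frame index: (0×3600 + 26×60 + 7) × 25 + 7 = 39182.
Real time: 39182 / (25) = 39182/25 s.
Target frame: (39182/25) × (30) = 235092/5 ≈ 47018.400 → 47018.
At 30 labels/s: frame 47018 → 00:26:07:08.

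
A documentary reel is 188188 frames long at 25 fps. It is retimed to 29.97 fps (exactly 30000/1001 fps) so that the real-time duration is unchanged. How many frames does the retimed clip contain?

Target frames = source frames × (target rate / source rate) = 188188 × (30000/1001)/(25) = 188188 × 1200/1001 = 225600.

225600 frames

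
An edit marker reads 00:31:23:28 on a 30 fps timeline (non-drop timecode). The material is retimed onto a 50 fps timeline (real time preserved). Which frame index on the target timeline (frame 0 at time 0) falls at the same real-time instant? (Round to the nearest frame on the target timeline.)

frame 94197

Source frame index: (0×3600 + 31×60 + 23) × 30 + 28 = 56518.
Real time: 56518 / (30) = 28259/15 s.
Target frame: (28259/15) × (50) = 282590/3 ≈ 94196.667 → 94197.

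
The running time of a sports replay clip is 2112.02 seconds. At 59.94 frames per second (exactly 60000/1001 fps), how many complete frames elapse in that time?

126594 frames

Frames = 2112.02 × 60000/1001 = 126721200/1001 ≈ 126594.6054.
Complete frames: 126594.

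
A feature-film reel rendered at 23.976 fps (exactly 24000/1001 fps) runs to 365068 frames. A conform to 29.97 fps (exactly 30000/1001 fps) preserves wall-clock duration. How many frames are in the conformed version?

456335 frames

Target frames = source frames × (target rate / source rate) = 365068 × (30000/1001)/(24000/1001) = 365068 × 5/4 = 456335.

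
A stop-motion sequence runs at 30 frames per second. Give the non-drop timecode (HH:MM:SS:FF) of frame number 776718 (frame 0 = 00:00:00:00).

07:11:30:18

776718 ÷ 30 = 25890 full seconds, remainder 18 frames.
25890 s = 7 h 11 min 30 s.
Timecode: 07:11:30:18.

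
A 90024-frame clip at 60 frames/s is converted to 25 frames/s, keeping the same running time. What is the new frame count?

37510 frames

Target frames = source frames × (target rate / source rate) = 90024 × (25)/(60) = 90024 × 5/12 = 37510.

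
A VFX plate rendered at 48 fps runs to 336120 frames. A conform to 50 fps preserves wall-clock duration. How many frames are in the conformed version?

Target frames = source frames × (target rate / source rate) = 336120 × (50)/(48) = 336120 × 25/24 = 350125.

350125 frames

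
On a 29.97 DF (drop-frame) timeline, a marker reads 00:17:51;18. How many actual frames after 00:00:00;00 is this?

Complete 10-minute blocks: 1, each 17982 frames → 17982.
Remaining 7 whole minutes in the current block: 1800 + 6 × 1798 = 12588 frames.
Within the current minute: 51 × 30 + 18 − 2 = 1546 (labels ;00/;01 skipped at this minute). Total = 17982 + 12588 + 1546 = 32116.

32116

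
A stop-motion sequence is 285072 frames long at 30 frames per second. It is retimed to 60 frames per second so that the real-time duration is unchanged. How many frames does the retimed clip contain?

570144 frames

Target frames = source frames × (target rate / source rate) = 285072 × (60)/(30) = 285072 × 2 = 570144.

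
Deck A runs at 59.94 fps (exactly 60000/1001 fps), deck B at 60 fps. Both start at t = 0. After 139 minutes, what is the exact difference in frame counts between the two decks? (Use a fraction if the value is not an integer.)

500400/1001 frames

139 min = 8340 s.
A emits 60000/1001 × 8340 = 500400000/1001 frames; B emits 60 × 8340 = 500400.
Difference = 500400/1001 frames (≈ 499.9001); B is ahead of A.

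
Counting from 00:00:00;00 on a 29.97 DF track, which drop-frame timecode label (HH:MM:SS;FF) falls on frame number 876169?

08:07:14;27

Ten DF minutes hold 17982 frames, so frame 876169 lies in block 48 (frames 863136–881117) with 13033 frames into that block.
The block's first minute is 1800 frames and the rest 1798 each; 13033 frames reaches minute 7, so 48 × 18 + 7 × 2 = 878 labels have been skipped so far.
Adding those back, label number 876169 + 878 = 877047 at 30 labels/s is 29234 s + 27 f = 8 h 7 min 14 s frame 27, i.e. 08:07:14;27.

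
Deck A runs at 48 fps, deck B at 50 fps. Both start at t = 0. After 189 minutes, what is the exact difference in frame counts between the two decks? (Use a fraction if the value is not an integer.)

22680 frames

189 min = 11340 s.
A emits 48 × 11340 = 544320 frames; B emits 50 × 11340 = 567000.
Difference = 22680 frames; B is ahead of A.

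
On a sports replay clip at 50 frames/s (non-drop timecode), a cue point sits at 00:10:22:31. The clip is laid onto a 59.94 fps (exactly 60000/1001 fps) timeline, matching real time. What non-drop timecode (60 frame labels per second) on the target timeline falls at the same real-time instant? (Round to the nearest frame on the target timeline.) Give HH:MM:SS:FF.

Source frame index: (0×3600 + 10×60 + 22) × 50 + 31 = 31131.
Real time: 31131 / (50) = 31131/50 s.
Target frame: (31131/50) × (60000/1001) = 37357200/1001 ≈ 37319.880 → 37320.
At 60 labels/s: frame 37320 → 00:10:22:00.

00:10:22:00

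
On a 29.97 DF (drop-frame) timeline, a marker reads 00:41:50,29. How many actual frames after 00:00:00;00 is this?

75255

As if non-drop at 30 labels/s: (0 × 3600 + 41 × 60 + 50) × 30 + 29 = 75329.
Minute boundaries passed: 41; those not divisible by 10: 41 − 4 = 37; dropped labels = 2 × 37 = 74.
Actual frame index = 75329 − 74 = 75255.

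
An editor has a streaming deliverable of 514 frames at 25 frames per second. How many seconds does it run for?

20.56 seconds

Running time = 514 / (25) = 20.56 s.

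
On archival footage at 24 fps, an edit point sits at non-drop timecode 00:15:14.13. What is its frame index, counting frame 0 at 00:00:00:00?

frame 21949

Total seconds to the label: (0 × 3600 + 15 × 60 + 14) = 914.
Frame index = 914 × 24 + 13 = 21949.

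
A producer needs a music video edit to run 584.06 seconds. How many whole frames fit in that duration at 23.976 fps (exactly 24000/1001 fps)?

Frames = 584.06 × 24000/1001 = 14017440/1001 ≈ 14003.4366.
Complete frames: 14003.

14003 frames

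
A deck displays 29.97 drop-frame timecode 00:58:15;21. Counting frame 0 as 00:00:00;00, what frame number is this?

Complete 10-minute blocks: 5, each 17982 frames → 89910.
Remaining 8 whole minutes in the current block: 1800 + 7 × 1798 = 14386 frames.
Within the current minute: 15 × 30 + 21 − 2 = 469 (labels ;00/;01 skipped at this minute). Total = 89910 + 14386 + 469 = 104765.

104765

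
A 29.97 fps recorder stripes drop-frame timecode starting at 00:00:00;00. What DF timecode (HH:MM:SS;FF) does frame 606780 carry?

05:37:26;08

Ten DF minutes hold 17982 frames, so frame 606780 lies in block 33 (frames 593406–611387) with 13374 frames into that block.
The block's first minute is 1800 frames and the rest 1798 each; 13374 frames reaches minute 7, so 33 × 18 + 7 × 2 = 608 labels have been skipped so far.
Adding those back, label number 606780 + 608 = 607388 at 30 labels/s is 20246 s + 8 f = 5 h 37 min 26 s frame 8, i.e. 05:37:26;08.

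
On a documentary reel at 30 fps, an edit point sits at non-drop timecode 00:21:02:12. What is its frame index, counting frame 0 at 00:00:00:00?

Total seconds to the label: (0 × 3600 + 21 × 60 + 2) = 1262.
Frame index = 1262 × 30 + 12 = 37872.

frame 37872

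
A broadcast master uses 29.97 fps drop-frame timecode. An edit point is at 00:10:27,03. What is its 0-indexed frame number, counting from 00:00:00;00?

As if non-drop at 30 labels/s: (0 × 3600 + 10 × 60 + 27) × 30 + 3 = 18813.
Minute boundaries passed: 10; those not divisible by 10: 10 − 1 = 9; dropped labels = 2 × 9 = 18.
Actual frame index = 18813 − 18 = 18795.

18795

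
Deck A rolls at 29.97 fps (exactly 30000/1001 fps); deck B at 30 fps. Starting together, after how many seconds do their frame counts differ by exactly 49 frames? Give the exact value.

49049/30 seconds

The gap grows by |30 − 30000/1001| = 30/1001 frames per second.
Time for a 49-frame gap: 49 ÷ (30/1001) = 49049/30 s.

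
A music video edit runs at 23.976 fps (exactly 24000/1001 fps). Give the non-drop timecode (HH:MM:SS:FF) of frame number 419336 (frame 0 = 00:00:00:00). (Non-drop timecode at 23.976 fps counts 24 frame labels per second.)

04:51:12:08

419336 ÷ 24 = 17472 full seconds, remainder 8 frames.
17472 s = 4 h 51 min 12 s.
Timecode: 04:51:12:08.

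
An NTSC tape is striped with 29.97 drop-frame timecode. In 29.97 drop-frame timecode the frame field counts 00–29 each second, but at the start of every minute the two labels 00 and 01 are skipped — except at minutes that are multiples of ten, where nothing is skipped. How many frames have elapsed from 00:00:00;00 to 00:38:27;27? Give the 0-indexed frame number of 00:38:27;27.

69167

Complete 10-minute blocks: 3, each 17982 frames → 53946.
Remaining 8 whole minutes in the current block: 1800 + 7 × 1798 = 14386 frames.
Within the current minute: 27 × 30 + 27 − 2 = 835 (labels ;00/;01 skipped at this minute). Total = 53946 + 14386 + 835 = 69167.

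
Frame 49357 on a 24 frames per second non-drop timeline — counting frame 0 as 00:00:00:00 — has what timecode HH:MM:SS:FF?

00:34:16:13

49357 ÷ 24 = 2056 full seconds, remainder 13 frames.
2056 s = 0 h 34 min 16 s.
Timecode: 00:34:16:13.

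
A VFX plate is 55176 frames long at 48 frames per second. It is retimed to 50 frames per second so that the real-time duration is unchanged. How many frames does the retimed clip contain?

57475 frames

Target frames = source frames × (target rate / source rate) = 55176 × (50)/(48) = 55176 × 25/24 = 57475.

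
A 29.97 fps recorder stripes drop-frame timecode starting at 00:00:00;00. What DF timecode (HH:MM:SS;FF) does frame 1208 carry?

Ten DF minutes hold 17982 frames, so frame 1208 lies in block 0 (frames 0–17981) with 1208 frames into that block.
The block's first minute is 1800 frames and the rest 1798 each; 1208 frames reaches minute 0, so 0 × 18 + 0 × 2 = 0 labels have been skipped so far.
Adding those back, label number 1208 + 0 = 1208 at 30 labels/s is 40 s + 8 f = 0 h 0 min 40 s frame 8, i.e. 00:00:40;08.

00:00:40;08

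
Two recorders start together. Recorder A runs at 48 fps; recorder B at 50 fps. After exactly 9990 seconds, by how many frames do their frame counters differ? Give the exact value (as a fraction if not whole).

19980 frames

A emits 48 × 9990 = 479520 frames; B emits 50 × 9990 = 499500.
Difference = 19980 frames; B is ahead of A.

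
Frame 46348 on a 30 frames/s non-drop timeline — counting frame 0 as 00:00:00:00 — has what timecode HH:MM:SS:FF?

46348 ÷ 30 = 1544 full seconds, remainder 28 frames.
1544 s = 0 h 25 min 44 s.
Timecode: 00:25:44:28.

00:25:44:28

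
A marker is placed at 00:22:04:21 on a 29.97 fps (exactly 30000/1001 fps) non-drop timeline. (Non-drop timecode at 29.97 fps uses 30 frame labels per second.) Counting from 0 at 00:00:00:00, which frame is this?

Total seconds to the label: (0 × 3600 + 22 × 60 + 4) = 1324.
Frame index = 1324 × 30 + 21 = 39741.

frame 39741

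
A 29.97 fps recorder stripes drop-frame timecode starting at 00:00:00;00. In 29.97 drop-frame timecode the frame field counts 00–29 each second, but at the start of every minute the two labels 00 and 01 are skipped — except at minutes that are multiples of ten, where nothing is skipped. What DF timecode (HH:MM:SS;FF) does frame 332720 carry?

Ten DF minutes hold 17982 frames, so frame 332720 lies in block 18 (frames 323676–341657) with 9044 frames into that block.
The block's first minute is 1800 frames and the rest 1798 each; 9044 frames reaches minute 5, so 18 × 18 + 5 × 2 = 334 labels have been skipped so far.
Adding those back, label number 332720 + 334 = 333054 at 30 labels/s is 11101 s + 24 f = 3 h 5 min 1 s frame 24, i.e. 03:05:01;24.

03:05:01;24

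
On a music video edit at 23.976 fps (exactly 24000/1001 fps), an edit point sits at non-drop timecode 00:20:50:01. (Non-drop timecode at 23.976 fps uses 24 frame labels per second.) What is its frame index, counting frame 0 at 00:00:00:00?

Total seconds to the label: (0 × 3600 + 20 × 60 + 50) = 1250.
Frame index = 1250 × 24 + 1 = 30001.

frame 30001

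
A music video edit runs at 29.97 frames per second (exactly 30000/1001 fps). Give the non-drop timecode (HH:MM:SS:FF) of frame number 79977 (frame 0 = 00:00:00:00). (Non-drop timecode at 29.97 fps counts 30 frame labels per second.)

00:44:25:27

79977 ÷ 30 = 2665 full seconds, remainder 27 frames.
2665 s = 0 h 44 min 25 s.
Timecode: 00:44:25:27.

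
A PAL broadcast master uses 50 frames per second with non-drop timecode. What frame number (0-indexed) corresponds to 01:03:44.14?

frame 191214

Total seconds to the label: (1 × 3600 + 3 × 60 + 44) = 3824.
Frame index = 3824 × 50 + 14 = 191214.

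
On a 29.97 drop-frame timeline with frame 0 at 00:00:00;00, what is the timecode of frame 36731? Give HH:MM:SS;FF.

00:20:25;17

Each 10-minute DF block holds 10 × 60 × 30 − 9 × 2 = 17982 frames. 36731 ÷ 17982 → 2 full blocks, remainder 767.
Within the partial block the first minute is 1800 frames and each further minute 1798, so 0 further minute boundaries passed. Total skipped labels = 18 × 2 + 2 × 0 = 36.
Non-drop label index = 36731 + 36 = 36767; at 30 labels/s that is 00:20:25:17, i.e. DF 00:20:25;17.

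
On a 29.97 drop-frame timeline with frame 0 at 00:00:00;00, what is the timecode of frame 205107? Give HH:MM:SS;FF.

01:54:03;23

Each 10-minute DF block holds 10 × 60 × 30 − 9 × 2 = 17982 frames. 205107 ÷ 17982 → 11 full blocks, remainder 7305.
Within the partial block the first minute is 1800 frames and each further minute 1798, so 4 further minute boundaries passed. Total skipped labels = 18 × 11 + 2 × 4 = 206.
Non-drop label index = 205107 + 206 = 205313; at 30 labels/s that is 01:54:03:23, i.e. DF 01:54:03;23.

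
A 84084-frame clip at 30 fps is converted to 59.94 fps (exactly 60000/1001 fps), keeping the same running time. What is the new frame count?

168000 frames

Target frames = source frames × (target rate / source rate) = 84084 × (60000/1001)/(30) = 84084 × 2000/1001 = 168000.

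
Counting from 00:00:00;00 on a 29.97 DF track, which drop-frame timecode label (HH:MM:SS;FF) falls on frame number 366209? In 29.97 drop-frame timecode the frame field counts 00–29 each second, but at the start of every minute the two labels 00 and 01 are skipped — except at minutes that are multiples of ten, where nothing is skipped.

03:23:39;05

Ten DF minutes hold 17982 frames, so frame 366209 lies in block 20 (frames 359640–377621) with 6569 frames into that block.
The block's first minute is 1800 frames and the rest 1798 each; 6569 frames reaches minute 3, so 20 × 18 + 3 × 2 = 366 labels have been skipped so far.
Adding those back, label number 366209 + 366 = 366575 at 30 labels/s is 12219 s + 5 f = 3 h 23 min 39 s frame 5, i.e. 03:23:39;05.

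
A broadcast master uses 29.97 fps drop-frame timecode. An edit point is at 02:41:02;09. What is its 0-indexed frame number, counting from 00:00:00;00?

Complete 10-minute blocks: 16, each 17982 frames → 287712.
Remaining 1 whole minute in the current block: 1800 + 0 × 1798 = 1800 frames.
Within the current minute: 2 × 30 + 9 − 2 = 67 (labels ;00/;01 skipped at this minute). Total = 287712 + 1800 + 67 = 289579.

289579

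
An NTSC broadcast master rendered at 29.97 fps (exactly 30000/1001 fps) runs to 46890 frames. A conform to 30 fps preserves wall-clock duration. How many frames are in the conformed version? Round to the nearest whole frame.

Frames at target rate = 46890 × (30) / (30000/1001) = 4693689/100 ≈ 46936.890.
Nearest whole frame: 46937.

46937 frames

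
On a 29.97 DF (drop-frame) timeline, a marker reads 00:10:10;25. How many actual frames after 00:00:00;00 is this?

18307

Complete 10-minute blocks: 1, each 17982 frames → 17982.
Remaining 0 whole minutes in the current block: 0 frames.
Within the current minute: 10 × 30 + 25 = 325. Total = 17982 + 0 + 325 = 18307.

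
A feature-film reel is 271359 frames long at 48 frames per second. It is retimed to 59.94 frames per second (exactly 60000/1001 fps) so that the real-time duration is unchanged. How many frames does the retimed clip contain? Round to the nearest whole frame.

Frames at target rate = 271359 × (60000/1001) / (48) = 30836250/91 ≈ 338859.890.
Nearest whole frame: 338860.

338860 frames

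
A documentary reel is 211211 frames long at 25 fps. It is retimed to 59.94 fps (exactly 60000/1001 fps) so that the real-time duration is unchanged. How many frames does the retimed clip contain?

Target frames = source frames × (target rate / source rate) = 211211 × (60000/1001)/(25) = 211211 × 2400/1001 = 506400.

506400 frames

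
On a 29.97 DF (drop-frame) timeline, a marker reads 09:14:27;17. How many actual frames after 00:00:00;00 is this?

997029

Complete 10-minute blocks: 55, each 17982 frames → 989010.
Remaining 4 whole minutes in the current block: 1800 + 3 × 1798 = 7194 frames.
Within the current minute: 27 × 30 + 17 − 2 = 825 (labels ;00/;01 skipped at this minute). Total = 989010 + 7194 + 825 = 997029.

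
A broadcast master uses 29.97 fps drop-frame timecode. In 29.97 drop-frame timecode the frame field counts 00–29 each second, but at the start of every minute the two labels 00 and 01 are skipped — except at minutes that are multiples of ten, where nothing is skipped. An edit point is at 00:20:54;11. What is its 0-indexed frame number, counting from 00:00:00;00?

Complete 10-minute blocks: 2, each 17982 frames → 35964.
Remaining 0 whole minutes in the current block: 0 frames.
Within the current minute: 54 × 30 + 11 = 1631. Total = 35964 + 0 + 1631 = 37595.

37595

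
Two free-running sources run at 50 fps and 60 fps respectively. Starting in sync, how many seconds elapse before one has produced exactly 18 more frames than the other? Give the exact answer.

The gap grows by |60 − 50| = 10 frames per second.
Time for a 18-frame gap: 18 ÷ (10) = 1.8 s.

1.8 seconds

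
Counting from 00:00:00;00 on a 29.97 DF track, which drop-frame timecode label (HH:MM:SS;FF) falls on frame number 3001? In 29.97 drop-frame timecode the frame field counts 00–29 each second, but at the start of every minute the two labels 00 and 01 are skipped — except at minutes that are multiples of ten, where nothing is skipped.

00:01:40;03

Ten DF minutes hold 17982 frames, so frame 3001 lies in block 0 (frames 0–17981) with 3001 frames into that block.
The block's first minute is 1800 frames and the rest 1798 each; 3001 frames reaches minute 1, so 0 × 18 + 1 × 2 = 2 labels have been skipped so far.
Adding those back, label number 3001 + 2 = 3003 at 30 labels/s is 100 s + 3 f = 0 h 1 min 40 s frame 3, i.e. 00:01:40;03.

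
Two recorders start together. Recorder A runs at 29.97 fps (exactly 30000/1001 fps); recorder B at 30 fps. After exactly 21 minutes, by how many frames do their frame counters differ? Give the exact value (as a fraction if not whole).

5400/143 frames

21 min = 1260 s.
A emits 30000/1001 × 1260 = 5400000/143 frames; B emits 30 × 1260 = 37800.
Difference = 5400/143 frames (≈ 37.7622); B is ahead of A.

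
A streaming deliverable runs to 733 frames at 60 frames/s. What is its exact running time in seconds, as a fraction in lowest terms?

Running time = 733 ÷ (60) = 733 × 1/60 = 733/60 s.

733/60 seconds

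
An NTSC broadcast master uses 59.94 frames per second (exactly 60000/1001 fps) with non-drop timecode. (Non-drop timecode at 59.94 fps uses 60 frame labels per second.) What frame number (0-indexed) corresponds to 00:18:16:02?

Total seconds to the label: (0 × 3600 + 18 × 60 + 16) = 1096.
Frame index = 1096 × 60 + 2 = 65762.

frame 65762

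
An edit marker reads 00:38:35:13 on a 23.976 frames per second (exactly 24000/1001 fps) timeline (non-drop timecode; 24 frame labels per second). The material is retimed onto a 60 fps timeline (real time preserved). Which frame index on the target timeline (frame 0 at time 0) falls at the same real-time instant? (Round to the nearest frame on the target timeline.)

Source frame index: (0×3600 + 38×60 + 35) × 24 + 13 = 55573.
Real time: 55573 / (24000/1001) = 55628573/24000 s.
Target frame: (55628573/24000) × (60) = 55628573/400 ≈ 139071.432 → 139071.

frame 139071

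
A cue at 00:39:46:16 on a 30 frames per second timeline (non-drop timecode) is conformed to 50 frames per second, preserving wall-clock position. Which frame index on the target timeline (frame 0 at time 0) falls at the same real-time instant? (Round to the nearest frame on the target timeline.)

frame 119327

Source frame index: (0×3600 + 39×60 + 46) × 30 + 16 = 71596.
Real time: 71596 / (30) = 35798/15 s.
Target frame: (35798/15) × (50) = 357980/3 ≈ 119326.667 → 119327.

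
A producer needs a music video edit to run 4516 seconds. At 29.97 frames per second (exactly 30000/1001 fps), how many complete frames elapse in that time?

Frames = 4516 × 30000/1001 = 135480000/1001 ≈ 135344.6553.
Complete frames: 135344.

135344 frames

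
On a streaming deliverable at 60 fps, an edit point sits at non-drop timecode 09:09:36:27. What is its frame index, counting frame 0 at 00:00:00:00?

Total seconds to the label: (9 × 3600 + 9 × 60 + 36) = 32976.
Frame index = 32976 × 60 + 27 = 1978587.

1978587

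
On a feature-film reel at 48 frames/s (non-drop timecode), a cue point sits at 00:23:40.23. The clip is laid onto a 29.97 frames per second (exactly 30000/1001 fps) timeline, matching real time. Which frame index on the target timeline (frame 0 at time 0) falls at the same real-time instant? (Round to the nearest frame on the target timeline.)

Source frame index: (0×3600 + 23×60 + 40) × 48 + 23 = 68183.
Real time: 68183 / (48) = 68183/48 s.
Target frame: (68183/48) × (30000/1001) = 42614375/1001 ≈ 42571.803 → 42572.

frame 42572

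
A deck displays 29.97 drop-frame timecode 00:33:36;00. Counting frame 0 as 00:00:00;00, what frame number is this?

60420

As if non-drop at 30 labels/s: (0 × 3600 + 33 × 60 + 36) × 30 + 0 = 60480.
Minute boundaries passed: 33; those not divisible by 10: 33 − 3 = 30; dropped labels = 2 × 30 = 60.
Actual frame index = 60480 − 60 = 60420.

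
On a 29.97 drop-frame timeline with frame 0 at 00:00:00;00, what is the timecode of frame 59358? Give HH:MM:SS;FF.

Ten DF minutes hold 17982 frames, so frame 59358 lies in block 3 (frames 53946–71927) with 5412 frames into that block.
The block's first minute is 1800 frames and the rest 1798 each; 5412 frames reaches minute 3, so 3 × 18 + 3 × 2 = 60 labels have been skipped so far.
Adding those back, label number 59358 + 60 = 59418 at 30 labels/s is 1980 s + 18 f = 0 h 33 min 0 s frame 18, i.e. 00:33:00;18.

00:33:00;18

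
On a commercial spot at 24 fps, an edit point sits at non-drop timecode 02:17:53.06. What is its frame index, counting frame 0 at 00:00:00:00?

198558

Total seconds to the label: (2 × 3600 + 17 × 60 + 53) = 8273.
Frame index = 8273 × 24 + 6 = 198558.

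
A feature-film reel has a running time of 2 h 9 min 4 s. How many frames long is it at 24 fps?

2 h 9 min 4 s = 7744 s.
Frames = 7744 × 24 = 185856.

185856 frames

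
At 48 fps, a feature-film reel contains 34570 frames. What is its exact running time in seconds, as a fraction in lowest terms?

17285/24 seconds

Running time = 34570 ÷ (48) = 34570 × 1/48 = 17285/24 s.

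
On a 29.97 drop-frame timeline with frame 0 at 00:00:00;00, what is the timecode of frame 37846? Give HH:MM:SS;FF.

Each 10-minute DF block holds 10 × 60 × 30 − 9 × 2 = 17982 frames. 37846 ÷ 17982 → 2 full blocks, remainder 1882.
Within the partial block the first minute is 1800 frames and each further minute 1798, so 1 further minute boundary passed. Total skipped labels = 18 × 2 + 2 × 1 = 38.
Non-drop label index = 37846 + 38 = 37884; at 30 labels/s that is 00:21:02:24, i.e. DF 00:21:02;24.

00:21:02;24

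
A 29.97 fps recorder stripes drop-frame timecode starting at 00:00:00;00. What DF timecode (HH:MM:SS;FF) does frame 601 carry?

Each 10-minute DF block holds 10 × 60 × 30 − 9 × 2 = 17982 frames. 601 ÷ 17982 → 0 full blocks, remainder 601.
Within the partial block the first minute is 1800 frames and each further minute 1798, so 0 further minute boundaries passed. Total skipped labels = 18 × 0 + 2 × 0 = 0.
Non-drop label index = 601 + 0 = 601; at 30 labels/s that is 00:00:20:01, i.e. DF 00:00:20;01.

00:00:20;01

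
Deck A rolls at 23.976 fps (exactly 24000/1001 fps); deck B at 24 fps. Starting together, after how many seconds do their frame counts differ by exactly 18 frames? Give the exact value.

The gap grows by |24 − 24000/1001| = 24/1001 frames per second.
Time for a 18-frame gap: 18 ÷ (24/1001) = 750.75 s.

750.75 seconds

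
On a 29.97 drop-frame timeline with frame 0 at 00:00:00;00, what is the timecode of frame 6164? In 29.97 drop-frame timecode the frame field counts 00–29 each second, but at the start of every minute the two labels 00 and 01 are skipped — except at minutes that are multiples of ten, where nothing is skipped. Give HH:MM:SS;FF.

Each 10-minute DF block holds 10 × 60 × 30 − 9 × 2 = 17982 frames. 6164 ÷ 17982 → 0 full blocks, remainder 6164.
Within the partial block the first minute is 1800 frames and each further minute 1798, so 3 further minute boundaries passed. Total skipped labels = 18 × 0 + 2 × 3 = 6.
Non-drop label index = 6164 + 6 = 6170; at 30 labels/s that is 00:03:25:20, i.e. DF 00:03:25;20.

00:03:25;20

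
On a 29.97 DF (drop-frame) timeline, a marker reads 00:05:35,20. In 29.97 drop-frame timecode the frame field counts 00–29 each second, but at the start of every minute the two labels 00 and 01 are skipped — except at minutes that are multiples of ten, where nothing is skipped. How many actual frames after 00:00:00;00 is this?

10060

Complete 10-minute blocks: 0, each 17982 frames → 0.
Remaining 5 whole minutes in the current block: 1800 + 4 × 1798 = 8992 frames.
Within the current minute: 35 × 30 + 20 − 2 = 1068 (labels ;00/;01 skipped at this minute). Total = 0 + 8992 + 1068 = 10060.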